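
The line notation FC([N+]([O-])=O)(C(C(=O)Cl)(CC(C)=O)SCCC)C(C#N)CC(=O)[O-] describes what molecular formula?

C13H15ClFN2O6S-

Heavy atoms from the SMILES: 13 C, 1 Cl, 1 F, 2 N, 6 O, 1 S.
Implicit hydrogens by atom environment:
  6 × C: no H
  4 × C: 2 H each → 8
  4 × O: no H
  2 × C: 3 H each → 6
  2 × O (charge -1): no H
  1 × C: 1 H
  1 × Cl: no H
  1 × F: no H
  1 × N (charge +1): no H
  1 × N: no H
  1 × S: no H
  Total hydrogens = 15.
Net charge -1.
Molecular formula: C13H15ClFN2O6S-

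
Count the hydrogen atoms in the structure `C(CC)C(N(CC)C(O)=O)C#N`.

Hydrogens are implicit in SMILES; fill each atom to its normal valence:
  3 × C: 2 H each → 6
  2 × C: 3 H each → 6
  2 × C: no H
  2 × N: no H
  1 × C: 1 H
  1 × O: 1 H
  1 × O: no H
  Total hydrogens = 14.

14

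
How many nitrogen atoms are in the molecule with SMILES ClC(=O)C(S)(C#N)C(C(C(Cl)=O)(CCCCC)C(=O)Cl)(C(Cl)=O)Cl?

1

The symbol for nitrogen appears 1 time in the SMILES.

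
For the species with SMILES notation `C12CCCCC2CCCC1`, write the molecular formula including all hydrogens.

C10H18

Heavy atoms from the SMILES: 10 C.
Implicit hydrogens by atom environment:
  8 × C: 2 H each → 16
  2 × C: 1 H each → 2
  Total hydrogens = 18.
Molecular formula: C10H18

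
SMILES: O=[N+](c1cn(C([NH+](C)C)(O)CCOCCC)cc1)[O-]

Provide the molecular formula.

C12H22N3O4+

Heavy atoms from the SMILES: 12 C, 3 N, 4 O.
Implicit hydrogens by atom environment:
  4 × C: 2 H each → 8
  3 × C: 3 H each → 9
  3 × C (aromatic): 1 H each → 3
  2 × O: no H
  1 × C (aromatic): no H
  1 × C: no H
  1 × N (charge +1): 1 H
  1 × N (aromatic): no H
  1 × N (charge +1): no H
  1 × O: 1 H
  1 × O (charge -1): no H
  Total hydrogens = 22.
Net charge +1.
Molecular formula: C12H22N3O4+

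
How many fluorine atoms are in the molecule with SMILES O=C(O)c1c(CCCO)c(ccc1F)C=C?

The symbol for fluorine appears 1 time in the SMILES.

1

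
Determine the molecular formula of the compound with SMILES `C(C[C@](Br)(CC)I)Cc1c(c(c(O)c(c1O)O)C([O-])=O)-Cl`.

C13H14BrClIO5-

Heavy atoms from the SMILES: 1 Br, 13 C, 1 Cl, 1 I, 5 O.
Implicit hydrogens by atom environment:
  6 × C (aromatic): no H
  4 × C: 2 H each → 8
  3 × O: 1 H each → 3
  2 × C: no H
  1 × Br: no H
  1 × C: 3 H
  1 × Cl: no H
  1 × I: no H
  1 × O: no H
  1 × O (charge -1): no H
  Total hydrogens = 14.
Net charge -1.
Molecular formula: C13H14BrClIO5-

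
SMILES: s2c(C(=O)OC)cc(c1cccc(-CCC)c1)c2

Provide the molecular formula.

Heavy atoms from the SMILES: 15 C, 2 O, 1 S.
Implicit hydrogens by atom environment:
  6 × C (aromatic): 1 H each → 6
  4 × C (aromatic): no H
  2 × C: 3 H each → 6
  2 × C: 2 H each → 4
  2 × O: no H
  1 × C: no H
  1 × S (aromatic): no H
  Total hydrogens = 16.
Molecular formula: C15H16O2S

C15H16O2S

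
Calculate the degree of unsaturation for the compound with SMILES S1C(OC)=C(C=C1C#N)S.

Molecular formula from the SMILES: C6H5NOS2.
DoU = (2C + 2 + N − H − X)/2 = (2·6 + 2 + 1 − 5 − 0)/2 = 10/2 = 5.
(Structurally: 1 ring(s) + 4 π bond(s) = 5.)

5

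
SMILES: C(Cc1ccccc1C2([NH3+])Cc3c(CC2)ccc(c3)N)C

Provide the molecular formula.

C19H25N2+

Heavy atoms from the SMILES: 19 C, 2 N.
Implicit hydrogens by atom environment:
  7 × C (aromatic): 1 H each → 7
  5 × C: 2 H each → 10
  5 × C (aromatic): no H
  1 × C: 3 H
  1 × C: no H
  1 × N (charge +1): 3 H
  1 × N: 2 H
  Total hydrogens = 25.
Net charge +1.
Molecular formula: C19H25N2+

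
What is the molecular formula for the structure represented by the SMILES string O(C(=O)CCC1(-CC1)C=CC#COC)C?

C12H16O3

Heavy atoms from the SMILES: 12 C, 3 O.
Implicit hydrogens by atom environment:
  4 × C: 2 H each → 8
  4 × C: no H
  3 × O: no H
  2 × C: 3 H each → 6
  2 × C: 1 H each → 2
  Total hydrogens = 16.
Molecular formula: C12H16O3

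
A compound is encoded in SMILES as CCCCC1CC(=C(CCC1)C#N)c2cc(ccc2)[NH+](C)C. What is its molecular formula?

C20H29N2+

Heavy atoms from the SMILES: 20 C, 2 N.
Implicit hydrogens by atom environment:
  7 × C: 2 H each → 14
  4 × C (aromatic): 1 H each → 4
  3 × C: 3 H each → 9
  3 × C: no H
  2 × C (aromatic): no H
  1 × C: 1 H
  1 × N (charge +1): 1 H
  1 × N: no H
  Total hydrogens = 29.
Net charge +1.
Molecular formula: C20H29N2+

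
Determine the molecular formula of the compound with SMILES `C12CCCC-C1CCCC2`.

C10H18

Heavy atoms from the SMILES: 10 C.
Implicit hydrogens by atom environment:
  8 × C: 2 H each → 16
  2 × C: 1 H each → 2
  Total hydrogens = 18.
Molecular formula: C10H18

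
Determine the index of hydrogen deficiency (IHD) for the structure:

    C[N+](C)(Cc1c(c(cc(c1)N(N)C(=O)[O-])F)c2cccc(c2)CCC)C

9

Molecular formula from the SMILES: C20H26FN3O2.
DoU = (2C + 2 + N − H − X)/2 = (2·20 + 2 + 3 − 26 − 1)/2 = 18/2 = 9.
(Structurally: 2 ring(s) + 7 π bond(s) = 9.)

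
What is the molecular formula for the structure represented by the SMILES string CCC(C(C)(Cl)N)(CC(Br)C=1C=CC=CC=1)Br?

Heavy atoms from the SMILES: 2 Br, 13 C, 1 Cl, 1 N.
Implicit hydrogens by atom environment:
  5 × C (aromatic): 1 H each → 5
  2 × Br: no H
  2 × C: 3 H each → 6
  2 × C: 2 H each → 4
  2 × C: no H
  1 × C: 1 H
  1 × C (aromatic): no H
  1 × Cl: no H
  1 × N: 2 H
  Total hydrogens = 18.
Molecular formula: C13H18Br2ClN

C13H18Br2ClN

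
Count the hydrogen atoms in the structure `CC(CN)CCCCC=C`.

19

Hydrogens are implicit in SMILES; fill each atom to its normal valence:
  6 × C: 2 H each → 12
  2 × C: 1 H each → 2
  1 × C: 3 H
  1 × N: 2 H
  Total hydrogens = 19.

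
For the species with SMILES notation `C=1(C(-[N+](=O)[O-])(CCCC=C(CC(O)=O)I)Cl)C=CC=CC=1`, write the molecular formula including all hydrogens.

Heavy atoms from the SMILES: 14 C, 1 Cl, 1 I, 1 N, 4 O.
Implicit hydrogens by atom environment:
  5 × C (aromatic): 1 H each → 5
  4 × C: 2 H each → 8
  3 × C: no H
  2 × O: no H
  1 × C: 1 H
  1 × C (aromatic): no H
  1 × Cl: no H
  1 × I: no H
  1 × N (charge +1): no H
  1 × O: 1 H
  1 × O (charge -1): no H
  Total hydrogens = 15.
Molecular formula: C14H15ClINO4

C14H15ClINO4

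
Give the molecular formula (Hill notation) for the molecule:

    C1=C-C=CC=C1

Heavy atoms from the SMILES: 6 C.
Implicit hydrogens by atom environment:
  6 × C (aromatic): 1 H each → 6
  Total hydrogens = 6.
Molecular formula: C6H6

C6H6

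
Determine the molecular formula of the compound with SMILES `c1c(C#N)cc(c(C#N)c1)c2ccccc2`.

C14H8N2

Heavy atoms from the SMILES: 14 C, 2 N.
Implicit hydrogens by atom environment:
  8 × C (aromatic): 1 H each → 8
  4 × C (aromatic): no H
  2 × C: no H
  2 × N: no H
  Total hydrogens = 8.
Molecular formula: C14H8N2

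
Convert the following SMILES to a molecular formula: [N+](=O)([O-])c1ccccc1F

Heavy atoms from the SMILES: 6 C, 1 F, 1 N, 2 O.
Implicit hydrogens by atom environment:
  4 × C (aromatic): 1 H each → 4
  2 × C (aromatic): no H
  1 × F: no H
  1 × N (charge +1): no H
  1 × O: no H
  1 × O (charge -1): no H
  Total hydrogens = 4.
Molecular formula: C6H4FNO2

C6H4FNO2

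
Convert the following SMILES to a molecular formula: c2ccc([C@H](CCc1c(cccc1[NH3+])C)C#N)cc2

C17H19N2+

Heavy atoms from the SMILES: 17 C, 2 N.
Implicit hydrogens by atom environment:
  8 × C (aromatic): 1 H each → 8
  4 × C (aromatic): no H
  2 × C: 2 H each → 4
  1 × C: 3 H
  1 × C: 1 H
  1 × C: no H
  1 × N (charge +1): 3 H
  1 × N: no H
  Total hydrogens = 19.
Net charge +1.
Molecular formula: C17H19N2+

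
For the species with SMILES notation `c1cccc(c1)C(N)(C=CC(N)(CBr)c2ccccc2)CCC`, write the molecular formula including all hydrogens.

C20H25BrN2

Heavy atoms from the SMILES: 1 Br, 20 C, 2 N.
Implicit hydrogens by atom environment:
  10 × C (aromatic): 1 H each → 10
  3 × C: 2 H each → 6
  2 × C: 1 H each → 2
  2 × C: no H
  2 × C (aromatic): no H
  2 × N: 2 H each → 4
  1 × Br: no H
  1 × C: 3 H
  Total hydrogens = 25.
Molecular formula: C20H25BrN2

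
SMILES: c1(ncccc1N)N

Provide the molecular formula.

Heavy atoms from the SMILES: 5 C, 3 N.
Implicit hydrogens by atom environment:
  3 × C (aromatic): 1 H each → 3
  2 × C (aromatic): no H
  2 × N: 2 H each → 4
  1 × N (aromatic): no H
  Total hydrogens = 7.
Molecular formula: C5H7N3

C5H7N3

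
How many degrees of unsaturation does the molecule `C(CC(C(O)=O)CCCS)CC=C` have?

2

Molecular formula from the SMILES: C10H18O2S.
DoU = (2C + 2 + N − H − X)/2 = (2·10 + 2 + 0 − 18 − 0)/2 = 4/2 = 2.
(Structurally: 0 ring(s) + 2 π bond(s) = 2.)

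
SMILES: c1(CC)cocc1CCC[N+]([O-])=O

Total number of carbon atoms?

9

The symbol for carbon appears 9 times in the SMILES. Lowercase c denotes aromatic carbon and counts toward C.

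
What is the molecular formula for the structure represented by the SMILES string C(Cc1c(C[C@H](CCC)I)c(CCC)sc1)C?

Heavy atoms from the SMILES: 15 C, 1 I, 1 S.
Implicit hydrogens by atom environment:
  7 × C: 2 H each → 14
  3 × C: 3 H each → 9
  3 × C (aromatic): no H
  1 × C (aromatic): 1 H
  1 × C: 1 H
  1 × I: no H
  1 × S (aromatic): no H
  Total hydrogens = 25.
Molecular formula: C15H25IS

C15H25IS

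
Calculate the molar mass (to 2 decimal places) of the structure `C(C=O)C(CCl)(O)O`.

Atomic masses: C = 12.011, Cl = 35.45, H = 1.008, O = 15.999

Molecular formula: C4H7ClO3.
M = 4×12.011 + 1×35.45 + 7×1.008 + 3×15.999 = 138.55 g/mol.

138.55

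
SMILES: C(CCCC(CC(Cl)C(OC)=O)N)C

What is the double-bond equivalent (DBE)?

1

Molecular formula from the SMILES: C10H20ClNO2.
DoU = (2C + 2 + N − H − X)/2 = (2·10 + 2 + 1 − 20 − 1)/2 = 2/2 = 1.
(Structurally: 0 ring(s) + 1 π bond(s) = 1.)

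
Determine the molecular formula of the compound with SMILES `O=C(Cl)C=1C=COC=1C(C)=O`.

Heavy atoms from the SMILES: 7 C, 1 Cl, 3 O.
Implicit hydrogens by atom environment:
  2 × C (aromatic): 1 H each → 2
  2 × C (aromatic): no H
  2 × C: no H
  2 × O: no H
  1 × C: 3 H
  1 × Cl: no H
  1 × O (aromatic): no H
  Total hydrogens = 5.
Molecular formula: C7H5ClO3

C7H5ClO3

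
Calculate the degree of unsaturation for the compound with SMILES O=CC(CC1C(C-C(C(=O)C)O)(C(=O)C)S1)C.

Molecular formula from the SMILES: C12H18O4S.
DoU = (2C + 2 + N − H − X)/2 = (2·12 + 2 + 0 − 18 − 0)/2 = 8/2 = 4.
(Structurally: 1 ring(s) + 3 π bond(s) = 4.)

4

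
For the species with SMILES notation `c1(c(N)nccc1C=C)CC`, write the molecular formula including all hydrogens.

Heavy atoms from the SMILES: 9 C, 2 N.
Implicit hydrogens by atom environment:
  3 × C (aromatic): no H
  2 × C: 2 H each → 4
  2 × C (aromatic): 1 H each → 2
  1 × C: 3 H
  1 × C: 1 H
  1 × N: 2 H
  1 × N (aromatic): no H
  Total hydrogens = 12.
Molecular formula: C9H12N2

C9H12N2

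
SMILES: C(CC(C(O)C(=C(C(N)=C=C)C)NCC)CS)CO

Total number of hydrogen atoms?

Hydrogens are implicit in SMILES; fill each atom to its normal valence:
  6 × C: 2 H each → 12
  4 × C: no H
  2 × C: 3 H each → 6
  2 × C: 1 H each → 2
  2 × O: 1 H each → 2
  1 × N: 2 H
  1 × N: 1 H
  1 × S: 1 H
  Total hydrogens = 26.

26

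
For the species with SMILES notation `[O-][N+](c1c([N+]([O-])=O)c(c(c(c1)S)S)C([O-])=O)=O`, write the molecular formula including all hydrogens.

C7H3N2O6S2-

Heavy atoms from the SMILES: 7 C, 2 N, 6 O, 2 S.
Implicit hydrogens by atom environment:
  5 × C (aromatic): no H
  3 × O: no H
  3 × O (charge -1): no H
  2 × N (charge +1): no H
  2 × S: 1 H each → 2
  1 × C (aromatic): 1 H
  1 × C: no H
  Total hydrogens = 3.
Net charge -1.
Molecular formula: C7H3N2O6S2-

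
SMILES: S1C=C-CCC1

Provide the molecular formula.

C5H8S

Heavy atoms from the SMILES: 5 C, 1 S.
Implicit hydrogens by atom environment:
  3 × C: 2 H each → 6
  2 × C: 1 H each → 2
  1 × S: no H
  Total hydrogens = 8.
Molecular formula: C5H8S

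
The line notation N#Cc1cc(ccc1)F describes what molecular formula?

Heavy atoms from the SMILES: 7 C, 1 F, 1 N.
Implicit hydrogens by atom environment:
  4 × C (aromatic): 1 H each → 4
  2 × C (aromatic): no H
  1 × C: no H
  1 × F: no H
  1 × N: no H
  Total hydrogens = 4.
Molecular formula: C7H4FN

C7H4FN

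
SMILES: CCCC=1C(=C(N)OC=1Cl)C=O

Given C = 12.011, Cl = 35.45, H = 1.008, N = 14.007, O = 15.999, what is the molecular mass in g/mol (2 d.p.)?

Molecular formula: C8H10ClNO2.
M = 8×12.011 + 1×35.45 + 10×1.008 + 1×14.007 + 2×15.999 = 187.62 g/mol.

187.62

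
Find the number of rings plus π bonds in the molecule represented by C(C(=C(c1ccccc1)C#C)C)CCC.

Molecular formula from the SMILES: C15H18.
DoU = (2C + 2 + N − H − X)/2 = (2·15 + 2 + 0 − 18 − 0)/2 = 14/2 = 7.
(Structurally: 1 ring(s) + 6 π bond(s) = 7.)

7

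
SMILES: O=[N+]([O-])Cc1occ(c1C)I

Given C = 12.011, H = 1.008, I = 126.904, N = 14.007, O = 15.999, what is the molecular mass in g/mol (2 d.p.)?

267.02

Molecular formula: C6H6INO3.
M = 6×12.011 + 6×1.008 + 1×126.904 + 1×14.007 + 3×15.999 = 267.02 g/mol.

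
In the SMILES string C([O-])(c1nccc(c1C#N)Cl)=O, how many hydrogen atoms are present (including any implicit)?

Hydrogens are implicit in SMILES; fill each atom to its normal valence:
  3 × C (aromatic): no H
  2 × C (aromatic): 1 H each → 2
  2 × C: no H
  1 × Cl: no H
  1 × N (aromatic): no H
  1 × N: no H
  1 × O: no H
  1 × O (charge -1): no H
  Total hydrogens = 2.

2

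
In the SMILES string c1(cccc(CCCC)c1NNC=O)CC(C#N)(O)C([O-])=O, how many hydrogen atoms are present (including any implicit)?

18

Hydrogens are implicit in SMILES; fill each atom to its normal valence:
  4 × C: 2 H each → 8
  3 × C (aromatic): 1 H each → 3
  3 × C (aromatic): no H
  3 × C: no H
  2 × N: 1 H each → 2
  2 × O: no H
  1 × C: 3 H
  1 × C: 1 H
  1 × N: no H
  1 × O: 1 H
  1 × O (charge -1): no H
  Total hydrogens = 18.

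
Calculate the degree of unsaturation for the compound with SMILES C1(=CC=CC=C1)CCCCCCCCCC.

Molecular formula from the SMILES: C16H26.
DoU = (2C + 2 + N − H − X)/2 = (2·16 + 2 + 0 − 26 − 0)/2 = 8/2 = 4.
(Structurally: 1 ring(s) + 3 π bond(s) = 4.)

4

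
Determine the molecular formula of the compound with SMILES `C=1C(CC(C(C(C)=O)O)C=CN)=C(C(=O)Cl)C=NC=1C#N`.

Heavy atoms from the SMILES: 14 C, 1 Cl, 3 N, 3 O.
Implicit hydrogens by atom environment:
  4 × C: 1 H each → 4
  3 × C (aromatic): no H
  3 × C: no H
  2 × C (aromatic): 1 H each → 2
  2 × O: no H
  1 × C: 3 H
  1 × C: 2 H
  1 × Cl: no H
  1 × N: 2 H
  1 × N (aromatic): no H
  1 × N: no H
  1 × O: 1 H
  Total hydrogens = 14.
Molecular formula: C14H14ClN3O3

C14H14ClN3O3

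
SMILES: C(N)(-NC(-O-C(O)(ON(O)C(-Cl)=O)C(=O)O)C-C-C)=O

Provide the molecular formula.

Heavy atoms from the SMILES: 8 C, 1 Cl, 3 N, 8 O.
Implicit hydrogens by atom environment:
  5 × O: no H
  4 × C: no H
  3 × O: 1 H each → 3
  2 × C: 2 H each → 4
  1 × C: 3 H
  1 × C: 1 H
  1 × Cl: no H
  1 × N: 2 H
  1 × N: 1 H
  1 × N: no H
  Total hydrogens = 14.
Molecular formula: C8H14ClN3O8

C8H14ClN3O8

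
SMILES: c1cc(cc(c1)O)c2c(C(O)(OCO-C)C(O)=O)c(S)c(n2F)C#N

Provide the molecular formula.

C15H13FN2O6S

Heavy atoms from the SMILES: 15 C, 1 F, 2 N, 6 O, 1 S.
Implicit hydrogens by atom environment:
  6 × C (aromatic): no H
  4 × C (aromatic): 1 H each → 4
  3 × C: no H
  3 × O: 1 H each → 3
  3 × O: no H
  1 × C: 3 H
  1 × C: 2 H
  1 × F: no H
  1 × N (aromatic): no H
  1 × N: no H
  1 × S: 1 H
  Total hydrogens = 13.
Molecular formula: C15H13FN2O6S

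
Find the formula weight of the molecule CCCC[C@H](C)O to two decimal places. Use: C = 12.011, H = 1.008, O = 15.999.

Molecular formula: C6H14O.
M = 6×12.011 + 14×1.008 + 1×15.999 = 102.18 g/mol.

102.18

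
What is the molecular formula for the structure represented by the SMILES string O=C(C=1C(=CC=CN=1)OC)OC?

Heavy atoms from the SMILES: 8 C, 1 N, 3 O.
Implicit hydrogens by atom environment:
  3 × C (aromatic): 1 H each → 3
  3 × O: no H
  2 × C: 3 H each → 6
  2 × C (aromatic): no H
  1 × C: no H
  1 × N (aromatic): no H
  Total hydrogens = 9.
Molecular formula: C8H9NO3

C8H9NO3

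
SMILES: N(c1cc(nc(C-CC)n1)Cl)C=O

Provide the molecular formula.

Heavy atoms from the SMILES: 8 C, 1 Cl, 3 N, 1 O.
Implicit hydrogens by atom environment:
  3 × C (aromatic): no H
  2 × C: 2 H each → 4
  2 × N (aromatic): no H
  1 × C: 3 H
  1 × C (aromatic): 1 H
  1 × C: 1 H
  1 × Cl: no H
  1 × N: 1 H
  1 × O: no H
  Total hydrogens = 10.
Molecular formula: C8H10ClN3O

C8H10ClN3O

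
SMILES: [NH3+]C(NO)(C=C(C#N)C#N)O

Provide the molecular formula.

C5H7N4O2+

Heavy atoms from the SMILES: 5 C, 4 N, 2 O.
Implicit hydrogens by atom environment:
  4 × C: no H
  2 × N: no H
  2 × O: 1 H each → 2
  1 × C: 1 H
  1 × N (charge +1): 3 H
  1 × N: 1 H
  Total hydrogens = 7.
Net charge +1.
Molecular formula: C5H7N4O2+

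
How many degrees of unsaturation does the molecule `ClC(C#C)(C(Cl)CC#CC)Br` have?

4

Molecular formula from the SMILES: C8H7BrCl2.
DoU = (2C + 2 + N − H − X)/2 = (2·8 + 2 + 0 − 7 − 3)/2 = 8/2 = 4.
(Structurally: 0 ring(s) + 4 π bond(s) = 4.)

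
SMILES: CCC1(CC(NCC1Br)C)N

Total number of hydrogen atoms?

17

Hydrogens are implicit in SMILES; fill each atom to its normal valence:
  3 × C: 2 H each → 6
  2 × C: 3 H each → 6
  2 × C: 1 H each → 2
  1 × Br: no H
  1 × C: no H
  1 × N: 2 H
  1 × N: 1 H
  Total hydrogens = 17.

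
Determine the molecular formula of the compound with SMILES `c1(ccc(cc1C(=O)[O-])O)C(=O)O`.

Heavy atoms from the SMILES: 8 C, 5 O.
Implicit hydrogens by atom environment:
  3 × C (aromatic): 1 H each → 3
  3 × C (aromatic): no H
  2 × C: no H
  2 × O: 1 H each → 2
  2 × O: no H
  1 × O (charge -1): no H
  Total hydrogens = 5.
Net charge -1.
Molecular formula: C8H5O5-

C8H5O5-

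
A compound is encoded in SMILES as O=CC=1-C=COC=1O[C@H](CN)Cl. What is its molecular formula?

Heavy atoms from the SMILES: 7 C, 1 Cl, 1 N, 3 O.
Implicit hydrogens by atom environment:
  2 × C (aromatic): 1 H each → 2
  2 × C: 1 H each → 2
  2 × C (aromatic): no H
  2 × O: no H
  1 × C: 2 H
  1 × Cl: no H
  1 × N: 2 H
  1 × O (aromatic): no H
  Total hydrogens = 8.
Molecular formula: C7H8ClNO3

C7H8ClNO3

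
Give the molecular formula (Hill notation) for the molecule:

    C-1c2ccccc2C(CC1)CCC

Heavy atoms from the SMILES: 13 C.
Implicit hydrogens by atom environment:
  5 × C: 2 H each → 10
  4 × C (aromatic): 1 H each → 4
  2 × C (aromatic): no H
  1 × C: 3 H
  1 × C: 1 H
  Total hydrogens = 18.
Molecular formula: C13H18

C13H18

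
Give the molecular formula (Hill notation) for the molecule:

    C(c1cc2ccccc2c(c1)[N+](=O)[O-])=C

C12H9NO2

Heavy atoms from the SMILES: 12 C, 1 N, 2 O.
Implicit hydrogens by atom environment:
  6 × C (aromatic): 1 H each → 6
  4 × C (aromatic): no H
  1 × C: 2 H
  1 × C: 1 H
  1 × N (charge +1): no H
  1 × O: no H
  1 × O (charge -1): no H
  Total hydrogens = 9.
Molecular formula: C12H9NO2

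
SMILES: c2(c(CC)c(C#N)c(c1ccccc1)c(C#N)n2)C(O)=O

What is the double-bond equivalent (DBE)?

Molecular formula from the SMILES: C16H11N3O2.
DoU = (2C + 2 + N − H − X)/2 = (2·16 + 2 + 3 − 11 − 0)/2 = 26/2 = 13.
(Structurally: 2 ring(s) + 11 π bond(s) = 13.)

13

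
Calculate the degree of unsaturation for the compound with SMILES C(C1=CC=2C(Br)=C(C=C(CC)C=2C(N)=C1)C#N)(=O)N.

Molecular formula from the SMILES: C14H12BrN3O.
DoU = (2C + 2 + N − H − X)/2 = (2·14 + 2 + 3 − 12 − 1)/2 = 20/2 = 10.
(Structurally: 2 ring(s) + 8 π bond(s) = 10.)

10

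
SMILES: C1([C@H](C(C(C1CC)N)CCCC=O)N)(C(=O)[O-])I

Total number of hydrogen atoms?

Hydrogens are implicit in SMILES; fill each atom to its normal valence:
  5 × C: 1 H each → 5
  4 × C: 2 H each → 8
  2 × C: no H
  2 × N: 2 H each → 4
  2 × O: no H
  1 × C: 3 H
  1 × I: no H
  1 × O (charge -1): no H
  Total hydrogens = 20.

20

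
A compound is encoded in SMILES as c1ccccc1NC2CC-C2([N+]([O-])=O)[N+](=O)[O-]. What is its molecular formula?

Heavy atoms from the SMILES: 10 C, 3 N, 4 O.
Implicit hydrogens by atom environment:
  5 × C (aromatic): 1 H each → 5
  2 × C: 2 H each → 4
  2 × N (charge +1): no H
  2 × O: no H
  2 × O (charge -1): no H
  1 × C: 1 H
  1 × C: no H
  1 × C (aromatic): no H
  1 × N: 1 H
  Total hydrogens = 11.
Molecular formula: C10H11N3O4

C10H11N3O4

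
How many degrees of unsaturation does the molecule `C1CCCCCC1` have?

Molecular formula from the SMILES: C7H14.
DoU = (2C + 2 + N − H − X)/2 = (2·7 + 2 + 0 − 14 − 0)/2 = 2/2 = 1.
(Structurally: 1 ring(s) + 0 π bond(s) = 1.)

1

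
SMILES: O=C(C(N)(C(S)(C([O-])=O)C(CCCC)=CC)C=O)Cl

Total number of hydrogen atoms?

Hydrogens are implicit in SMILES; fill each atom to its normal valence:
  5 × C: no H
  3 × C: 2 H each → 6
  3 × O: no H
  2 × C: 3 H each → 6
  2 × C: 1 H each → 2
  1 × Cl: no H
  1 × N: 2 H
  1 × O (charge -1): no H
  1 × S: 1 H
  Total hydrogens = 17.

17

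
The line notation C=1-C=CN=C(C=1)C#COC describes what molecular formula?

C8H7NO

Heavy atoms from the SMILES: 8 C, 1 N, 1 O.
Implicit hydrogens by atom environment:
  4 × C (aromatic): 1 H each → 4
  2 × C: no H
  1 × C: 3 H
  1 × C (aromatic): no H
  1 × N (aromatic): no H
  1 × O: no H
  Total hydrogens = 7.
Molecular formula: C8H7NO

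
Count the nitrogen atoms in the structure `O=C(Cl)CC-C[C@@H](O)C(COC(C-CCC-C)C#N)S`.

The symbol for nitrogen appears 1 time in the SMILES.

1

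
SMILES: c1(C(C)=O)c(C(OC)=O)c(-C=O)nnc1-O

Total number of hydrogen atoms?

Hydrogens are implicit in SMILES; fill each atom to its normal valence:
  4 × C (aromatic): no H
  4 × O: no H
  2 × C: 3 H each → 6
  2 × C: no H
  2 × N (aromatic): no H
  1 × C: 1 H
  1 × O: 1 H
  Total hydrogens = 8.

8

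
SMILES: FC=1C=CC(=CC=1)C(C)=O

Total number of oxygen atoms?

1

The symbol for oxygen appears 1 time in the SMILES.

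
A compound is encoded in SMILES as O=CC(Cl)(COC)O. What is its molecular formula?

Heavy atoms from the SMILES: 4 C, 1 Cl, 3 O.
Implicit hydrogens by atom environment:
  2 × O: no H
  1 × C: 3 H
  1 × C: 2 H
  1 × C: 1 H
  1 × C: no H
  1 × Cl: no H
  1 × O: 1 H
  Total hydrogens = 7.
Molecular formula: C4H7ClO3

C4H7ClO3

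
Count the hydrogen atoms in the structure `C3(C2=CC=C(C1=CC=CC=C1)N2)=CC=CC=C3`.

13

Hydrogens are implicit in SMILES; fill each atom to its normal valence:
  12 × C (aromatic): 1 H each → 12
  4 × C (aromatic): no H
  1 × N (aromatic): 1 H
  Total hydrogens = 13.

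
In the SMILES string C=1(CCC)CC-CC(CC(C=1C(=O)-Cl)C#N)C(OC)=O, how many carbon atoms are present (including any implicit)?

15

The symbol for carbon appears 15 times in the SMILES. (Cl is a single chlorine, not C + l.)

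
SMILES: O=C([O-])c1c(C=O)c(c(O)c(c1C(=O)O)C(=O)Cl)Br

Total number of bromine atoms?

The symbol for bromine appears 1 time in the SMILES.

1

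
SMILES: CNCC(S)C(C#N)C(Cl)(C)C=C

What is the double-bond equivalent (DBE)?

Molecular formula from the SMILES: C9H15ClN2S.
DoU = (2C + 2 + N − H − X)/2 = (2·9 + 2 + 2 − 15 − 1)/2 = 6/2 = 3.
(Structurally: 0 ring(s) + 3 π bond(s) = 3.)

3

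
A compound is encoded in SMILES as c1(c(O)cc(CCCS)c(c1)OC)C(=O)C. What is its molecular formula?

Heavy atoms from the SMILES: 12 C, 3 O, 1 S.
Implicit hydrogens by atom environment:
  4 × C (aromatic): no H
  3 × C: 2 H each → 6
  2 × C: 3 H each → 6
  2 × C (aromatic): 1 H each → 2
  2 × O: no H
  1 × C: no H
  1 × O: 1 H
  1 × S: 1 H
  Total hydrogens = 16.
Molecular formula: C12H16O3S

C12H16O3S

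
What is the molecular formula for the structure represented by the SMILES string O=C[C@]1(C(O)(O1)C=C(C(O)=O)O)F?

C6H5FO6

Heavy atoms from the SMILES: 6 C, 1 F, 6 O.
Implicit hydrogens by atom environment:
  4 × C: no H
  3 × O: 1 H each → 3
  3 × O: no H
  2 × C: 1 H each → 2
  1 × F: no H
  Total hydrogens = 5.
Molecular formula: C6H5FO6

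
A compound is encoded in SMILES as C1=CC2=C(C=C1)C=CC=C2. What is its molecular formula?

C10H8

Heavy atoms from the SMILES: 10 C.
Implicit hydrogens by atom environment:
  8 × C (aromatic): 1 H each → 8
  2 × C (aromatic): no H
  Total hydrogens = 8.
Molecular formula: C10H8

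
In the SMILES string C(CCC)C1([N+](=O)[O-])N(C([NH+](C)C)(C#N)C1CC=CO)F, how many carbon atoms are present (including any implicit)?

13

The symbol for carbon appears 13 times in the SMILES.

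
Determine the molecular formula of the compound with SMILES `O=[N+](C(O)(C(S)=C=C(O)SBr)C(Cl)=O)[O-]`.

Heavy atoms from the SMILES: 1 Br, 5 C, 1 Cl, 1 N, 5 O, 2 S.
Implicit hydrogens by atom environment:
  5 × C: no H
  2 × O: 1 H each → 2
  2 × O: no H
  1 × Br: no H
  1 × Cl: no H
  1 × N (charge +1): no H
  1 × O (charge -1): no H
  1 × S: 1 H
  1 × S: no H
  Total hydrogens = 3.
Molecular formula: C5H3BrClNO5S2

C5H3BrClNO5S2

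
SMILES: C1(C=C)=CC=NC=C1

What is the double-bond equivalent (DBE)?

5

Molecular formula from the SMILES: C7H7N.
DoU = (2C + 2 + N − H − X)/2 = (2·7 + 2 + 1 − 7 − 0)/2 = 10/2 = 5.
(Structurally: 1 ring(s) + 4 π bond(s) = 5.)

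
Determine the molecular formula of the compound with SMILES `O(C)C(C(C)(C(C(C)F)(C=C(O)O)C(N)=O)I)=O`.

Heavy atoms from the SMILES: 10 C, 1 F, 1 I, 1 N, 5 O.
Implicit hydrogens by atom environment:
  5 × C: no H
  3 × C: 3 H each → 9
  3 × O: no H
  2 × C: 1 H each → 2
  2 × O: 1 H each → 2
  1 × F: no H
  1 × I: no H
  1 × N: 2 H
  Total hydrogens = 15.
Molecular formula: C10H15FINO5

C10H15FINO5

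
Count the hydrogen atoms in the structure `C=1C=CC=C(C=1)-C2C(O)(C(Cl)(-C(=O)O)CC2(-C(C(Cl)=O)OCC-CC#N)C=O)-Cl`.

Hydrogens are implicit in SMILES; fill each atom to its normal valence:
  6 × C: no H
  5 × C (aromatic): 1 H each → 5
  4 × C: 2 H each → 8
  4 × O: no H
  3 × C: 1 H each → 3
  3 × Cl: no H
  2 × O: 1 H each → 2
  1 × C (aromatic): no H
  1 × N: no H
  Total hydrogens = 18.

18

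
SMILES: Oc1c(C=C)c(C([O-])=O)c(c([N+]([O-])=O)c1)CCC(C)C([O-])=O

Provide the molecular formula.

Heavy atoms from the SMILES: 14 C, 1 N, 7 O.
Implicit hydrogens by atom environment:
  5 × C (aromatic): no H
  3 × C: 2 H each → 6
  3 × O: no H
  3 × O (charge -1): no H
  2 × C: 1 H each → 2
  2 × C: no H
  1 × C: 3 H
  1 × C (aromatic): 1 H
  1 × N (charge +1): no H
  1 × O: 1 H
  Total hydrogens = 13.
Net charge -2.
Molecular formula: [C14H13NO7]2-

[C14H13NO7]2-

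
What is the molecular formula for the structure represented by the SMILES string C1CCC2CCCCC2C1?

C10H18

Heavy atoms from the SMILES: 10 C.
Implicit hydrogens by atom environment:
  8 × C: 2 H each → 16
  2 × C: 1 H each → 2
  Total hydrogens = 18.
Molecular formula: C10H18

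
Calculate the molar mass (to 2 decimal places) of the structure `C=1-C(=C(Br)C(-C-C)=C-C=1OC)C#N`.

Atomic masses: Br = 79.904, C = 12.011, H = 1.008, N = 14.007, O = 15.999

Molecular formula: C10H10BrNO.
M = 1×79.904 + 10×12.011 + 10×1.008 + 1×14.007 + 1×15.999 = 240.10 g/mol.

240.10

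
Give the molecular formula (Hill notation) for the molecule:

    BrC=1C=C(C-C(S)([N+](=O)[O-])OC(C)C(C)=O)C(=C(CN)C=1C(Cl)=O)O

Heavy atoms from the SMILES: 1 Br, 14 C, 1 Cl, 2 N, 6 O, 1 S.
Implicit hydrogens by atom environment:
  5 × C (aromatic): no H
  4 × O: no H
  3 × C: no H
  2 × C: 3 H each → 6
  2 × C: 2 H each → 4
  1 × Br: no H
  1 × C (aromatic): 1 H
  1 × C: 1 H
  1 × Cl: no H
  1 × N: 2 H
  1 × N (charge +1): no H
  1 × O: 1 H
  1 × O (charge -1): no H
  1 × S: 1 H
  Total hydrogens = 16.
Molecular formula: C14H16BrClN2O6S

C14H16BrClN2O6S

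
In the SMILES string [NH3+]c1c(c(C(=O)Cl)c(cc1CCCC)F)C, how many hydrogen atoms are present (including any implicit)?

Hydrogens are implicit in SMILES; fill each atom to its normal valence:
  5 × C (aromatic): no H
  3 × C: 2 H each → 6
  2 × C: 3 H each → 6
  1 × C (aromatic): 1 H
  1 × C: no H
  1 × Cl: no H
  1 × F: no H
  1 × N (charge +1): 3 H
  1 × O: no H
  Total hydrogens = 16.

16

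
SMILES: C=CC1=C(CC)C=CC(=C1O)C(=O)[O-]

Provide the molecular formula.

Heavy atoms from the SMILES: 11 C, 3 O.
Implicit hydrogens by atom environment:
  4 × C (aromatic): no H
  2 × C: 2 H each → 4
  2 × C (aromatic): 1 H each → 2
  1 × C: 3 H
  1 × C: 1 H
  1 × C: no H
  1 × O: 1 H
  1 × O: no H
  1 × O (charge -1): no H
  Total hydrogens = 11.
Net charge -1.
Molecular formula: C11H11O3-

C11H11O3-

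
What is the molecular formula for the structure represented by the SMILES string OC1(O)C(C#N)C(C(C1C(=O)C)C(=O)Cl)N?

C9H11ClN2O4

Heavy atoms from the SMILES: 9 C, 1 Cl, 2 N, 4 O.
Implicit hydrogens by atom environment:
  4 × C: 1 H each → 4
  4 × C: no H
  2 × O: 1 H each → 2
  2 × O: no H
  1 × C: 3 H
  1 × Cl: no H
  1 × N: 2 H
  1 × N: no H
  Total hydrogens = 11.
Molecular formula: C9H11ClN2O4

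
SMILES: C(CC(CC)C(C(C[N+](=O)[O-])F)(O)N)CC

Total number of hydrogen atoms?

Hydrogens are implicit in SMILES; fill each atom to its normal valence:
  5 × C: 2 H each → 10
  2 × C: 3 H each → 6
  2 × C: 1 H each → 2
  1 × C: no H
  1 × F: no H
  1 × N: 2 H
  1 × N (charge +1): no H
  1 × O: 1 H
  1 × O: no H
  1 × O (charge -1): no H
  Total hydrogens = 21.

21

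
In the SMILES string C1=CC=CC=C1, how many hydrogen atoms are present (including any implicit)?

6

Hydrogens are implicit in SMILES; fill each atom to its normal valence:
  6 × C (aromatic): 1 H each → 6
  Total hydrogens = 6.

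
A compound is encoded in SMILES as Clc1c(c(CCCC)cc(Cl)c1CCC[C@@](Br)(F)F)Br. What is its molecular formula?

C14H16Br2Cl2F2

Heavy atoms from the SMILES: 2 Br, 14 C, 2 Cl, 2 F.
Implicit hydrogens by atom environment:
  6 × C: 2 H each → 12
  5 × C (aromatic): no H
  2 × Br: no H
  2 × Cl: no H
  2 × F: no H
  1 × C: 3 H
  1 × C (aromatic): 1 H
  1 × C: no H
  Total hydrogens = 16.
Molecular formula: C14H16Br2Cl2F2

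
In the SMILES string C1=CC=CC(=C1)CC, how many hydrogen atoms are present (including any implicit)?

10

Hydrogens are implicit in SMILES; fill each atom to its normal valence:
  5 × C (aromatic): 1 H each → 5
  1 × C: 3 H
  1 × C: 2 H
  1 × C (aromatic): no H
  Total hydrogens = 10.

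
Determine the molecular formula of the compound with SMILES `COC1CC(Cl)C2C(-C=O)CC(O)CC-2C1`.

Heavy atoms from the SMILES: 12 C, 1 Cl, 3 O.
Implicit hydrogens by atom environment:
  7 × C: 1 H each → 7
  4 × C: 2 H each → 8
  2 × O: no H
  1 × C: 3 H
  1 × Cl: no H
  1 × O: 1 H
  Total hydrogens = 19.
Molecular formula: C12H19ClO3

C12H19ClO3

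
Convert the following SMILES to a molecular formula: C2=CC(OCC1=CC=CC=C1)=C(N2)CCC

C14H17NO

Heavy atoms from the SMILES: 14 C, 1 N, 1 O.
Implicit hydrogens by atom environment:
  7 × C (aromatic): 1 H each → 7
  3 × C: 2 H each → 6
  3 × C (aromatic): no H
  1 × C: 3 H
  1 × N (aromatic): 1 H
  1 × O: no H
  Total hydrogens = 17.
Molecular formula: C14H17NO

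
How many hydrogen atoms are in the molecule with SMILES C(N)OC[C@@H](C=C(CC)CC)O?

Hydrogens are implicit in SMILES; fill each atom to its normal valence:
  4 × C: 2 H each → 8
  2 × C: 3 H each → 6
  2 × C: 1 H each → 2
  1 × C: no H
  1 × N: 2 H
  1 × O: 1 H
  1 × O: no H
  Total hydrogens = 19.

19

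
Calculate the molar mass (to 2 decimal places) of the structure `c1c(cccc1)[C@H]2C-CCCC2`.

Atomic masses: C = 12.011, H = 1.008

Molecular formula: C12H16.
M = 12×12.011 + 16×1.008 = 160.26 g/mol.

160.26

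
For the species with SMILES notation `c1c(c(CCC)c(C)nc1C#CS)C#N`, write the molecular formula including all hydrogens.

Heavy atoms from the SMILES: 12 C, 2 N, 1 S.
Implicit hydrogens by atom environment:
  4 × C (aromatic): no H
  3 × C: no H
  2 × C: 3 H each → 6
  2 × C: 2 H each → 4
  1 × C (aromatic): 1 H
  1 × N (aromatic): no H
  1 × N: no H
  1 × S: 1 H
  Total hydrogens = 12.
Molecular formula: C12H12N2S

C12H12N2S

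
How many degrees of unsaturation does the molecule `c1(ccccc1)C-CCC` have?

4

Molecular formula from the SMILES: C10H14.
DoU = (2C + 2 + N − H − X)/2 = (2·10 + 2 + 0 − 14 − 0)/2 = 8/2 = 4.
(Structurally: 1 ring(s) + 3 π bond(s) = 4.)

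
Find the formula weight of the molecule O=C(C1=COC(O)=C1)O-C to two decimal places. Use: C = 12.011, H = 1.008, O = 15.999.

Molecular formula: C6H6O4.
M = 6×12.011 + 6×1.008 + 4×15.999 = 142.11 g/mol.

142.11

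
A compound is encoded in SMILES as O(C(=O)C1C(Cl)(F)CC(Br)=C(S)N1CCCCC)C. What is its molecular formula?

C12H18BrClFNO2S

Heavy atoms from the SMILES: 1 Br, 12 C, 1 Cl, 1 F, 1 N, 2 O, 1 S.
Implicit hydrogens by atom environment:
  5 × C: 2 H each → 10
  4 × C: no H
  2 × C: 3 H each → 6
  2 × O: no H
  1 × Br: no H
  1 × C: 1 H
  1 × Cl: no H
  1 × F: no H
  1 × N: no H
  1 × S: 1 H
  Total hydrogens = 18.
Molecular formula: C12H18BrClFNO2S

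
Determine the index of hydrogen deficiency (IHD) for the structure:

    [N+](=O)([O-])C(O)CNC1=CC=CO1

4

Molecular formula from the SMILES: C6H8N2O4.
DoU = (2C + 2 + N − H − X)/2 = (2·6 + 2 + 2 − 8 − 0)/2 = 8/2 = 4.
(Structurally: 1 ring(s) + 3 π bond(s) = 4.)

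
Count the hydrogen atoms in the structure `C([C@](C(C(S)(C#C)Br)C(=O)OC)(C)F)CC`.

Hydrogens are implicit in SMILES; fill each atom to its normal valence:
  4 × C: no H
  3 × C: 3 H each → 9
  2 × C: 2 H each → 4
  2 × C: 1 H each → 2
  2 × O: no H
  1 × Br: no H
  1 × F: no H
  1 × S: 1 H
  Total hydrogens = 16.

16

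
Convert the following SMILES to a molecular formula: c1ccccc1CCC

Heavy atoms from the SMILES: 9 C.
Implicit hydrogens by atom environment:
  5 × C (aromatic): 1 H each → 5
  2 × C: 2 H each → 4
  1 × C: 3 H
  1 × C (aromatic): no H
  Total hydrogens = 12.
Molecular formula: C9H12

C9H12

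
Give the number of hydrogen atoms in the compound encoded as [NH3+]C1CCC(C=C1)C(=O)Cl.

11

Hydrogens are implicit in SMILES; fill each atom to its normal valence:
  4 × C: 1 H each → 4
  2 × C: 2 H each → 4
  1 × C: no H
  1 × Cl: no H
  1 × N (charge +1): 3 H
  1 × O: no H
  Total hydrogens = 11.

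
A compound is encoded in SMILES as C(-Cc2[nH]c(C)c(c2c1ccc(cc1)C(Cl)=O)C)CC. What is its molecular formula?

C17H20ClNO

Heavy atoms from the SMILES: 17 C, 1 Cl, 1 N, 1 O.
Implicit hydrogens by atom environment:
  6 × C (aromatic): no H
  4 × C (aromatic): 1 H each → 4
  3 × C: 3 H each → 9
  3 × C: 2 H each → 6
  1 × C: no H
  1 × Cl: no H
  1 × N (aromatic): 1 H
  1 × O: no H
  Total hydrogens = 20.
Molecular formula: C17H20ClNO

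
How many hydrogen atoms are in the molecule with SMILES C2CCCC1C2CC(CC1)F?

17

Hydrogens are implicit in SMILES; fill each atom to its normal valence:
  7 × C: 2 H each → 14
  3 × C: 1 H each → 3
  1 × F: no H
  Total hydrogens = 17.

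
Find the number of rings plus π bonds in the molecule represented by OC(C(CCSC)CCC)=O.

Molecular formula from the SMILES: C8H16O2S.
DoU = (2C + 2 + N − H − X)/2 = (2·8 + 2 + 0 − 16 − 0)/2 = 2/2 = 1.
(Structurally: 0 ring(s) + 1 π bond(s) = 1.)

1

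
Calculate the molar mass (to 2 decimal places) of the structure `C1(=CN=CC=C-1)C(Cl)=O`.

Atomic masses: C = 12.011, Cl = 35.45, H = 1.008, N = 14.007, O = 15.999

Molecular formula: C6H4ClNO.
M = 6×12.011 + 1×35.45 + 4×1.008 + 1×14.007 + 1×15.999 = 141.55 g/mol.

141.55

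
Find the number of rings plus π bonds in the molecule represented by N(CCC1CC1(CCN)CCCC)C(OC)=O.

Molecular formula from the SMILES: C13H26N2O2.
DoU = (2C + 2 + N − H − X)/2 = (2·13 + 2 + 2 − 26 − 0)/2 = 4/2 = 2.
(Structurally: 1 ring(s) + 1 π bond(s) = 2.)

2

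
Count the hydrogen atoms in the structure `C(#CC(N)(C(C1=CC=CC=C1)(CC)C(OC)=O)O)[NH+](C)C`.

Hydrogens are implicit in SMILES; fill each atom to its normal valence:
  5 × C (aromatic): 1 H each → 5
  5 × C: no H
  4 × C: 3 H each → 12
  2 × O: no H
  1 × C: 2 H
  1 × C (aromatic): no H
  1 × N: 2 H
  1 × N (charge +1): 1 H
  1 × O: 1 H
  Total hydrogens = 23.

23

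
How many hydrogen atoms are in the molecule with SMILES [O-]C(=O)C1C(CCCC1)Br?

10

Hydrogens are implicit in SMILES; fill each atom to its normal valence:
  4 × C: 2 H each → 8
  2 × C: 1 H each → 2
  1 × Br: no H
  1 × C: no H
  1 × O: no H
  1 × O (charge -1): no H
  Total hydrogens = 10.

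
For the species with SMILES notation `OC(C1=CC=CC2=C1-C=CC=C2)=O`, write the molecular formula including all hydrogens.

C11H8O2

Heavy atoms from the SMILES: 11 C, 2 O.
Implicit hydrogens by atom environment:
  7 × C (aromatic): 1 H each → 7
  3 × C (aromatic): no H
  1 × C: no H
  1 × O: 1 H
  1 × O: no H
  Total hydrogens = 8.
Molecular formula: C11H8O2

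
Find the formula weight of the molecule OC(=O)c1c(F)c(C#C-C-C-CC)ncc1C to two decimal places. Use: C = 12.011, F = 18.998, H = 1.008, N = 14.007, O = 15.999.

235.26

Molecular formula: C13H14FNO2.
M = 13×12.011 + 1×18.998 + 14×1.008 + 1×14.007 + 2×15.999 = 235.26 g/mol.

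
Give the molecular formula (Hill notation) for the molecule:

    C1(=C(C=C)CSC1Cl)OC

Heavy atoms from the SMILES: 7 C, 1 Cl, 1 O, 1 S.
Implicit hydrogens by atom environment:
  2 × C: 2 H each → 4
  2 × C: 1 H each → 2
  2 × C: no H
  1 × C: 3 H
  1 × Cl: no H
  1 × O: no H
  1 × S: no H
  Total hydrogens = 9.
Molecular formula: C7H9ClOS

C7H9ClOS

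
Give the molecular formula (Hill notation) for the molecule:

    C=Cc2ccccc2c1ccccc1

Heavy atoms from the SMILES: 14 C.
Implicit hydrogens by atom environment:
  9 × C (aromatic): 1 H each → 9
  3 × C (aromatic): no H
  1 × C: 2 H
  1 × C: 1 H
  Total hydrogens = 12.
Molecular formula: C14H12

C14H12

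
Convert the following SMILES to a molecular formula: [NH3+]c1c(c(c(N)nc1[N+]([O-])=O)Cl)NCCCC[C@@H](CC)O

Heavy atoms from the SMILES: 12 C, 1 Cl, 5 N, 3 O.
Implicit hydrogens by atom environment:
  5 × C: 2 H each → 10
  5 × C (aromatic): no H
  1 × C: 3 H
  1 × C: 1 H
  1 × Cl: no H
  1 × N (charge +1): 3 H
  1 × N: 2 H
  1 × N: 1 H
  1 × N (aromatic): no H
  1 × N (charge +1): no H
  1 × O: 1 H
  1 × O: no H
  1 × O (charge -1): no H
  Total hydrogens = 21.
Net charge +1.
Molecular formula: C12H21ClN5O3+

C12H21ClN5O3+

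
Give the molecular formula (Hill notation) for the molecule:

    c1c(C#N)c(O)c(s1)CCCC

C9H11NOS

Heavy atoms from the SMILES: 9 C, 1 N, 1 O, 1 S.
Implicit hydrogens by atom environment:
  3 × C: 2 H each → 6
  3 × C (aromatic): no H
  1 × C: 3 H
  1 × C (aromatic): 1 H
  1 × C: no H
  1 × N: no H
  1 × O: 1 H
  1 × S (aromatic): no H
  Total hydrogens = 11.
Molecular formula: C9H11NOS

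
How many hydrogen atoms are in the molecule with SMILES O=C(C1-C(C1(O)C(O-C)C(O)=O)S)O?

Hydrogens are implicit in SMILES; fill each atom to its normal valence:
  3 × C: 1 H each → 3
  3 × C: no H
  3 × O: 1 H each → 3
  3 × O: no H
  1 × C: 3 H
  1 × S: 1 H
  Total hydrogens = 10.

10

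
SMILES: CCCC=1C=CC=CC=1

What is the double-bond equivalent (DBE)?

4

Molecular formula from the SMILES: C9H12.
DoU = (2C + 2 + N − H − X)/2 = (2·9 + 2 + 0 − 12 − 0)/2 = 8/2 = 4.
(Structurally: 1 ring(s) + 3 π bond(s) = 4.)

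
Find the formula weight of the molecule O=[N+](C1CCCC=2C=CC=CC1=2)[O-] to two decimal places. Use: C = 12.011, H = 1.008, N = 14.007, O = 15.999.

Molecular formula: C10H11NO2.
M = 10×12.011 + 11×1.008 + 1×14.007 + 2×15.999 = 177.20 g/mol.

177.20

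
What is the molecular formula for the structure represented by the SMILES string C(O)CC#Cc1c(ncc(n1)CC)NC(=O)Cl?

C11H12ClN3O2

Heavy atoms from the SMILES: 11 C, 1 Cl, 3 N, 2 O.
Implicit hydrogens by atom environment:
  3 × C: 2 H each → 6
  3 × C (aromatic): no H
  3 × C: no H
  2 × N (aromatic): no H
  1 × C: 3 H
  1 × C (aromatic): 1 H
  1 × Cl: no H
  1 × N: 1 H
  1 × O: 1 H
  1 × O: no H
  Total hydrogens = 12.
Molecular formula: C11H12ClN3O2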